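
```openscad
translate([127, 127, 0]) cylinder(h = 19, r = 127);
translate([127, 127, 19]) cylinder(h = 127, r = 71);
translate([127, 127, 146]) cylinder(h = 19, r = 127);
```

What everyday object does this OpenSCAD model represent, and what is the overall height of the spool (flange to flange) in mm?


A spool. The overall height is 165 mm.

Three coaxial cylinders, large–small–large — a spool. Two 19 mm flanges and a 127 mm core give 19 + 127 + 19 = 165 mm.


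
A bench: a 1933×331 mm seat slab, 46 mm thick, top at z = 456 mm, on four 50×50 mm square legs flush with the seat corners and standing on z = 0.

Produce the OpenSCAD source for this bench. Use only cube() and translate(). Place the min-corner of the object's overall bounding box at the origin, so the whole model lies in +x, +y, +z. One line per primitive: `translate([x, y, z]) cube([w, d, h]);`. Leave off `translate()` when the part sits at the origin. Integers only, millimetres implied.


translate([0, 0, 410]) cube([1933, 331, 46]);
cube([50, 50, 410]);
translate([0, 281, 0]) cube([50, 50, 410]);
translate([1883, 0, 0]) cube([50, 50, 410]);
translate([1883, 281, 0]) cube([50, 50, 410]);


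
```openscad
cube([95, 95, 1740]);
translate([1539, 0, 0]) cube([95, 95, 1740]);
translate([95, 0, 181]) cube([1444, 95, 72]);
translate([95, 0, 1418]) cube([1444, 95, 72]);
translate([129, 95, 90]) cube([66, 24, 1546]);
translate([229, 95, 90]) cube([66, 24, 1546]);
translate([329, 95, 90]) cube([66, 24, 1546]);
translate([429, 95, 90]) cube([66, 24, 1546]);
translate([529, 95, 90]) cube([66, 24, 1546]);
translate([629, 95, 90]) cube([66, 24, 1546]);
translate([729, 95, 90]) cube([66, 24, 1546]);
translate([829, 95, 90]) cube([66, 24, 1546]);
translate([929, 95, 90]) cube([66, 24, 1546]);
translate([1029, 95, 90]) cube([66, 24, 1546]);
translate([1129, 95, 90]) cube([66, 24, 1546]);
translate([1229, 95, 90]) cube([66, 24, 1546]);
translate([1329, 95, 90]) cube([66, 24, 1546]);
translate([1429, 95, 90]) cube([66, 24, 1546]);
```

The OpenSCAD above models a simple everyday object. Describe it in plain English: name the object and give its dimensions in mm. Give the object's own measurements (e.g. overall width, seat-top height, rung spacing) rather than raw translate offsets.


A fence section. Two 95×95 mm posts, 1740 mm tall, stand on the floor with a clear span of 1444 mm between their inner faces. Two horizontal rails of 95×72 mm section span the gap between the posts with their undersides at z = 181 mm and z = 1418 mm, flush with the posts' −y face. 14 pickets, each 66 mm wide, 24 mm thick and 1546 mm tall, are fixed to the +y face of the rails with their bottoms at z = 90 mm, spaced across the span with a 34 mm gap after the −x post and between neighbouring pickets, with 44 mm left before the +x post.


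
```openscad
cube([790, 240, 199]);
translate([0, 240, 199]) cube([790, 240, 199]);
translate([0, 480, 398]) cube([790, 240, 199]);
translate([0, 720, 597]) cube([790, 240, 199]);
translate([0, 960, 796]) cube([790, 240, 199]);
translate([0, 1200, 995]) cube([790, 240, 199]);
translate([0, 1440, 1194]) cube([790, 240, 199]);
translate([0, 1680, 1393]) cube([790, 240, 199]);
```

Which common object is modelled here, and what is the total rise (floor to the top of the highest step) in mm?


A staircase. The total rise is 1592 mm.

8 identical blocks, each offset up and back from the previous — a staircase. Each step is 199 mm tall and there are 8 of them, so the total rise is 8 × 199 = 1592 mm.


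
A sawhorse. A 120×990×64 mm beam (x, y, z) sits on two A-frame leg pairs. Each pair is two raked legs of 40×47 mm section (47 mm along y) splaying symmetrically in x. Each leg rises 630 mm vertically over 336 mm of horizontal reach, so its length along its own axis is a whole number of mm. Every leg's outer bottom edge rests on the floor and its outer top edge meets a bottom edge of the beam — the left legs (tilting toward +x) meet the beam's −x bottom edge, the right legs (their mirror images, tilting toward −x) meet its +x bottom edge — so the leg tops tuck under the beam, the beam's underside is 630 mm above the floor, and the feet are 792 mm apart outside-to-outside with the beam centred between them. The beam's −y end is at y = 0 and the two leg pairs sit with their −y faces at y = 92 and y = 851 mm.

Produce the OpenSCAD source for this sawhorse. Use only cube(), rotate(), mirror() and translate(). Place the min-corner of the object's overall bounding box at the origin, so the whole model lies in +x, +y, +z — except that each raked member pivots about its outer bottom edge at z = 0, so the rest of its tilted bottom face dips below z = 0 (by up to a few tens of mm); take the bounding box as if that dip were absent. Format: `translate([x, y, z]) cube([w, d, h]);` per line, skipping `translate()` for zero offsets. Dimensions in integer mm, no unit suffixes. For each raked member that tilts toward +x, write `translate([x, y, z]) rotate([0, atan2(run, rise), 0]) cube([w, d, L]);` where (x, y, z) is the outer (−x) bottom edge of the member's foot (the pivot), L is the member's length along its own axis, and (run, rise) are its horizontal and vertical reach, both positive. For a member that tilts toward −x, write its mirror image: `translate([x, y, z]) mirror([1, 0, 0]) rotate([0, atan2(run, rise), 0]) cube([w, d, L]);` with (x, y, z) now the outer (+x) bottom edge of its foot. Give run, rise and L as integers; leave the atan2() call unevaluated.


// leg length = √(336² + 630²) = 714
// right-leg outer foot x = 2·336 + 120 = 792
// beam min-corner = (336, 0, 630)
translate([336, 0, 630]) cube([120, 990, 64]);
translate([0, 92, 0]) rotate([0, atan2(336, 630), 0]) cube([40, 47, 714]);
translate([792, 92, 0]) mirror([1, 0, 0]) rotate([0, atan2(336, 630), 0]) cube([40, 47, 714]);
translate([0, 851, 0]) rotate([0, atan2(336, 630), 0]) cube([40, 47, 714]);
translate([792, 851, 0]) mirror([1, 0, 0]) rotate([0, atan2(336, 630), 0]) cube([40, 47, 714]);


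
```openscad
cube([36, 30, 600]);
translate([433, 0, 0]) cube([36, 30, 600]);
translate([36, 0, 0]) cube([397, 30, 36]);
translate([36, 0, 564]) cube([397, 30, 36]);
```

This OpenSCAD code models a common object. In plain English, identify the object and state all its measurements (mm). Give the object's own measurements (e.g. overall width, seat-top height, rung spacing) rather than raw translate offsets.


A rectangular picture frame lying in the x–z plane (depth along y). The opening is 397 mm wide (x) by 528 mm tall (z), surrounded by a border 36 mm wide on all four sides. The frame is 30 mm deep and is made of two full-height vertical stiles with two horizontal rails fitted between them.


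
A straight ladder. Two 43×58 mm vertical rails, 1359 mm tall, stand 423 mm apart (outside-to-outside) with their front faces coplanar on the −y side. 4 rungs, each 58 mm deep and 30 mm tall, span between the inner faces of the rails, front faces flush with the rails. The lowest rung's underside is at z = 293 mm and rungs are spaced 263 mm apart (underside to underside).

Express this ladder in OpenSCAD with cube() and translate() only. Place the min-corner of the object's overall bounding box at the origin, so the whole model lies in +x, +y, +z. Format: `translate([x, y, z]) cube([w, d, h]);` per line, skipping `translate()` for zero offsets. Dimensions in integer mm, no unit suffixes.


cube([43, 58, 1359]);
translate([380, 0, 0]) cube([43, 58, 1359]);
translate([43, 0, 293]) cube([337, 58, 30]);
translate([43, 0, 556]) cube([337, 58, 30]);
translate([43, 0, 819]) cube([337, 58, 30]);
translate([43, 0, 1082]) cube([337, 58, 30]);


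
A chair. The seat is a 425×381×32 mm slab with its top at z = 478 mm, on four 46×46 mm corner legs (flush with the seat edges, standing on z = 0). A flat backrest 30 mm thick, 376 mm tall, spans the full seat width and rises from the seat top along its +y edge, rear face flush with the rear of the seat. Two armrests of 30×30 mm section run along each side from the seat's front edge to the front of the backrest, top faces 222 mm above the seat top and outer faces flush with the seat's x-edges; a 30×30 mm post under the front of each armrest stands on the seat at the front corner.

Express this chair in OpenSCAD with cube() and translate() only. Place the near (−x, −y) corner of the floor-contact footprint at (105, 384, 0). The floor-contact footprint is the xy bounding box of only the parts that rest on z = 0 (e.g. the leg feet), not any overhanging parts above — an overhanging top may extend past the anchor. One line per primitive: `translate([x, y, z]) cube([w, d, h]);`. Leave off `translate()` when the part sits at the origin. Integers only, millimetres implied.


translate([105, 384, 446]) cube([425, 381, 32]);
translate([105, 384, 0]) cube([46, 46, 446]);
translate([484, 384, 0]) cube([46, 46, 446]);
translate([105, 719, 0]) cube([46, 46, 446]);
translate([484, 719, 0]) cube([46, 46, 446]);
translate([105, 735, 478]) cube([425, 30, 376]);
translate([105, 384, 670]) cube([30, 351, 30]);
translate([500, 384, 670]) cube([30, 351, 30]);
translate([105, 384, 478]) cube([30, 30, 192]);
translate([500, 384, 478]) cube([30, 30, 192]);


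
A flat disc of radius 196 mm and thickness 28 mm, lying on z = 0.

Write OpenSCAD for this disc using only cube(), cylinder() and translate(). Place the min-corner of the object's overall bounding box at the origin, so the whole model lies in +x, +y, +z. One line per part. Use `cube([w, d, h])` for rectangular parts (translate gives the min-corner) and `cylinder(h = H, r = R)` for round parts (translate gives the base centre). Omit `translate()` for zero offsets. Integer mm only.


translate([196, 196, 0]) cylinder(h = 28, r = 196);


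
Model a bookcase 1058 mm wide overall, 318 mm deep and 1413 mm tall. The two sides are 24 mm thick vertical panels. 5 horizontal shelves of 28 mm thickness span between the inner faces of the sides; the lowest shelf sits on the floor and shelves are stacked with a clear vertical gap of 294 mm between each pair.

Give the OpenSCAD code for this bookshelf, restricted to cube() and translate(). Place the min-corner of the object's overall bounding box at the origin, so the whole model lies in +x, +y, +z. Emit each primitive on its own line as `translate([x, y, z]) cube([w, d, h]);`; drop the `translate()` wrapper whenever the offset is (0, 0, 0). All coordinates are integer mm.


cube([24, 318, 1413]);
translate([1034, 0, 0]) cube([24, 318, 1413]);
translate([24, 0, 0]) cube([1010, 318, 28]);
translate([24, 0, 322]) cube([1010, 318, 28]);
translate([24, 0, 644]) cube([1010, 318, 28]);
translate([24, 0, 966]) cube([1010, 318, 28]);
translate([24, 0, 1288]) cube([1010, 318, 28]);


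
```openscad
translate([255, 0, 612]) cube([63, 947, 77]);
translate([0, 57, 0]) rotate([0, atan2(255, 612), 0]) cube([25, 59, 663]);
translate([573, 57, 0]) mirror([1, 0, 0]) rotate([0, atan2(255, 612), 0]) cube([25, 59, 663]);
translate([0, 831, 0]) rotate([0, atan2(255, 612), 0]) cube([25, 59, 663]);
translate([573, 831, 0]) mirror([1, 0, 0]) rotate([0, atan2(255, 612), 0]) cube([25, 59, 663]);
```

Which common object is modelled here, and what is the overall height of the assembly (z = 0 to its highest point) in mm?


A sawhorse. The overall height is 689 mm.

A beam across two mirrored pairs of raked legs — a sawhorse. The beam's underside is at z = 612 (matching the legs' vertical rise in atan2(255, 612)) and the beam is 77 mm tall, so its top is at 612 + 77 = 689 mm. The raked legs top out at the beam's underside, so that is the highest point.


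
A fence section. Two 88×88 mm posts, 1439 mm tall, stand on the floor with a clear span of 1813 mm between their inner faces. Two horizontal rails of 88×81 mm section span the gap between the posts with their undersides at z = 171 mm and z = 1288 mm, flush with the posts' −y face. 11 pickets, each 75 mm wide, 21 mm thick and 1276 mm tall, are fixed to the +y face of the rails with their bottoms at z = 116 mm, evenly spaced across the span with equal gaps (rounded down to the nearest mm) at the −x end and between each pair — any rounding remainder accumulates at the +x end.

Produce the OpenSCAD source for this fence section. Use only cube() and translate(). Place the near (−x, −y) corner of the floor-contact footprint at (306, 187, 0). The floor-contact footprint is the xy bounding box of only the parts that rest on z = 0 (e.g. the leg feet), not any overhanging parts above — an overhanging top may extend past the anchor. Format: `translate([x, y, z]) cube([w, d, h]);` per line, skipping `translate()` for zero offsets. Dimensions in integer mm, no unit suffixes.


translate([306, 187, 0]) cube([88, 88, 1439]);
translate([2207, 187, 0]) cube([88, 88, 1439]);
translate([394, 187, 171]) cube([1813, 88, 81]);
translate([394, 187, 1288]) cube([1813, 88, 81]);
translate([476, 275, 116]) cube([75, 21, 1276]);
translate([633, 275, 116]) cube([75, 21, 1276]);
translate([790, 275, 116]) cube([75, 21, 1276]);
translate([947, 275, 116]) cube([75, 21, 1276]);
translate([1104, 275, 116]) cube([75, 21, 1276]);
translate([1261, 275, 116]) cube([75, 21, 1276]);
translate([1418, 275, 116]) cube([75, 21, 1276]);
translate([1575, 275, 116]) cube([75, 21, 1276]);
translate([1732, 275, 116]) cube([75, 21, 1276]);
translate([1889, 275, 116]) cube([75, 21, 1276]);
translate([2046, 275, 116]) cube([75, 21, 1276]);


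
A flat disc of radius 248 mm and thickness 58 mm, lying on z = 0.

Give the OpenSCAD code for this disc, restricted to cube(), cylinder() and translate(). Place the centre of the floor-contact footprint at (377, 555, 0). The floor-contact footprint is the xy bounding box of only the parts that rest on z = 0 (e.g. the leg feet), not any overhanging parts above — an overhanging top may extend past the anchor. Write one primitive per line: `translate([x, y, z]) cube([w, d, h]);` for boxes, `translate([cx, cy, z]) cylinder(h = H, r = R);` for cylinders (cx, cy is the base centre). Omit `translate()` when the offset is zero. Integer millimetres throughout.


translate([377, 555, 0]) cylinder(h = 58, r = 248);


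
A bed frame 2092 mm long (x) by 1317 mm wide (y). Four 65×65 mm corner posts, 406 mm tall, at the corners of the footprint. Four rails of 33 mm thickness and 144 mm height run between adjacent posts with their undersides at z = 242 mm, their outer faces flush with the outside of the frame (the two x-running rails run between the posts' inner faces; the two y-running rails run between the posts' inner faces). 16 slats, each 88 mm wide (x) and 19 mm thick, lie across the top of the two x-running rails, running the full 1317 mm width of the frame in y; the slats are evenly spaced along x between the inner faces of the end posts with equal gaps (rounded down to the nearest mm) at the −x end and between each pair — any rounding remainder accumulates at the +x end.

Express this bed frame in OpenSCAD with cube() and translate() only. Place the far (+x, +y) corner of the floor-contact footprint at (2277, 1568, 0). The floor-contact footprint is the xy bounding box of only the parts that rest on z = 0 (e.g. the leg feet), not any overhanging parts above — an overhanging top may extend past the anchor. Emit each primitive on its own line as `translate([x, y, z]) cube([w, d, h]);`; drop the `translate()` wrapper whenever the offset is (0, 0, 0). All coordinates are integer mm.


translate([185, 251, 0]) cube([65, 65, 406]);
translate([185, 1503, 0]) cube([65, 65, 406]);
translate([2212, 251, 0]) cube([65, 65, 406]);
translate([2212, 1503, 0]) cube([65, 65, 406]);
translate([250, 251, 242]) cube([1962, 33, 144]);
translate([250, 1535, 242]) cube([1962, 33, 144]);
translate([185, 316, 242]) cube([33, 1187, 144]);
translate([2244, 316, 242]) cube([33, 1187, 144]);
translate([282, 251, 386]) cube([88, 1317, 19]);
translate([402, 251, 386]) cube([88, 1317, 19]);
translate([522, 251, 386]) cube([88, 1317, 19]);
translate([642, 251, 386]) cube([88, 1317, 19]);
translate([762, 251, 386]) cube([88, 1317, 19]);
translate([882, 251, 386]) cube([88, 1317, 19]);
translate([1002, 251, 386]) cube([88, 1317, 19]);
translate([1122, 251, 386]) cube([88, 1317, 19]);
translate([1242, 251, 386]) cube([88, 1317, 19]);
translate([1362, 251, 386]) cube([88, 1317, 19]);
translate([1482, 251, 386]) cube([88, 1317, 19]);
translate([1602, 251, 386]) cube([88, 1317, 19]);
translate([1722, 251, 386]) cube([88, 1317, 19]);
translate([1842, 251, 386]) cube([88, 1317, 19]);
translate([1962, 251, 386]) cube([88, 1317, 19]);
translate([2082, 251, 386]) cube([88, 1317, 19]);


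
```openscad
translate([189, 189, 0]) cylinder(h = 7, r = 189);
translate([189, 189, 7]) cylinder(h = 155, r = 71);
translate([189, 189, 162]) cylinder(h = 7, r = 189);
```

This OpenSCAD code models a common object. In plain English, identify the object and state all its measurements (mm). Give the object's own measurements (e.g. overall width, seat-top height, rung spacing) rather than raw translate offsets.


A spool: two coaxial disc flanges of radius 189 mm and thickness 7 mm, joined by a core cylinder of radius 71 mm and height 155 mm. The lower flange rests on z = 0 and the three cylinders share a vertical axis.


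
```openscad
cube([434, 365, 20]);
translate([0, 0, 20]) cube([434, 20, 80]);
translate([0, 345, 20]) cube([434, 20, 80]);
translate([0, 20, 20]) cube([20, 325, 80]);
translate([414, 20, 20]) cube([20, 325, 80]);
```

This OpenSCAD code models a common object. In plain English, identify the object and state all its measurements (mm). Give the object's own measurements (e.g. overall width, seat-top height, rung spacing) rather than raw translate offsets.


An open-topped rectangular box: outside dimensions 434×365×100 mm, with a uniform wall and base thickness of 20 mm. The base is a full 434×365 slab on the floor; four walls sit on top of the base. The front and back walls (the −y and +y sides) span the full width; the two side walls fit between them.


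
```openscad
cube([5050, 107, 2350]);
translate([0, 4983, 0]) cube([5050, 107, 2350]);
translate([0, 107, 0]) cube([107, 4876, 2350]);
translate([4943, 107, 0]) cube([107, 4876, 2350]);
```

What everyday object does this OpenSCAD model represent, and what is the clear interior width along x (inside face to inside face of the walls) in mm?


A house (or room) frame. The interior width is 4836 mm.

Four 2350 mm walls enclosing a rectangle with no floor or roof — a room or house frame. Outside width is 5050 mm and wall thickness is 107 mm, so the interior width is 5050 − 2 × 107 = 4836 mm.


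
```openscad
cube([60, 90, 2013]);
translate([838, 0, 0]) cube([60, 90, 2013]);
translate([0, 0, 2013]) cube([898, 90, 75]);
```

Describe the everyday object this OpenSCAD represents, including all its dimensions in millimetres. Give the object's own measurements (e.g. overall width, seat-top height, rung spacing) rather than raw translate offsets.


A door frame. The clear opening is 778 mm wide and 2013 mm high. Two 60 mm wide jambs, 90 mm deep, stand either side of the opening from the floor to the top of the opening. A 75 mm thick head sits across the top of both jambs, spanning the full outside width of the frame.


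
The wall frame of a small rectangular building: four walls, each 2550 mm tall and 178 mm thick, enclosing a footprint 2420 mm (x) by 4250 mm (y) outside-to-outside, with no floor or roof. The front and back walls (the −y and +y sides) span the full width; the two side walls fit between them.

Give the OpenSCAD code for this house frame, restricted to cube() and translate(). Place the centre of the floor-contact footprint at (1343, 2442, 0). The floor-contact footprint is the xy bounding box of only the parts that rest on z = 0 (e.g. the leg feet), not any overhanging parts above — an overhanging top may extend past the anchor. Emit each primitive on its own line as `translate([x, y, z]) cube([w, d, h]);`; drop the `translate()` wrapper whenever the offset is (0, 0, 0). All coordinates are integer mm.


translate([133, 317, 0]) cube([2420, 178, 2550]);
translate([133, 4389, 0]) cube([2420, 178, 2550]);
translate([133, 495, 0]) cube([178, 3894, 2550]);
translate([2375, 495, 0]) cube([178, 3894, 2550]);


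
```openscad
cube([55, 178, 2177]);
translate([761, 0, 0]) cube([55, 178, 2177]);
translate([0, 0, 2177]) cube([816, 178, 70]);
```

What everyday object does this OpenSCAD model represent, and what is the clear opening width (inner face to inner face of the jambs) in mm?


A door frame. The clear opening width is 706 mm.

Two 2177 mm tall posts with a header on top — a door frame. The left jamb is 55 mm wide at x = 0; the right jamb starts at x = 761. The clear opening is 761 − 55 = 706 mm.


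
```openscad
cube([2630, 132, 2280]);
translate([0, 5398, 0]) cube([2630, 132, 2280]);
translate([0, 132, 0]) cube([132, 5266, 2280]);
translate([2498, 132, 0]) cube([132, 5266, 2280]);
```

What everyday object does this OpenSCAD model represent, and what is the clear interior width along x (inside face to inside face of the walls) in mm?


A house (or room) frame. The interior width is 2366 mm.

Four 2280 mm walls enclosing a rectangle with no floor or roof — a room or house frame. Outside width is 2630 mm and wall thickness is 132 mm, so the interior width is 2630 − 2 × 132 = 2366 mm.


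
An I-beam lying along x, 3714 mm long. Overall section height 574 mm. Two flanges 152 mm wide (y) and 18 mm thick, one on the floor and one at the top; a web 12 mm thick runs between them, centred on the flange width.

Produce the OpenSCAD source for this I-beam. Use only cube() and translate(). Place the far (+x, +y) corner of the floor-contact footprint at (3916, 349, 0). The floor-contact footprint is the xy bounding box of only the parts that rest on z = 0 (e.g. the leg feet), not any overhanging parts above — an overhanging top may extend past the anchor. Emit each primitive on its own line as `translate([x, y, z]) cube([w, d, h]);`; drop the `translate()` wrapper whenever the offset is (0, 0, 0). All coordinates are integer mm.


translate([202, 197, 0]) cube([3714, 152, 18]);
translate([202, 267, 18]) cube([3714, 12, 538]);
translate([202, 197, 556]) cube([3714, 152, 18]);


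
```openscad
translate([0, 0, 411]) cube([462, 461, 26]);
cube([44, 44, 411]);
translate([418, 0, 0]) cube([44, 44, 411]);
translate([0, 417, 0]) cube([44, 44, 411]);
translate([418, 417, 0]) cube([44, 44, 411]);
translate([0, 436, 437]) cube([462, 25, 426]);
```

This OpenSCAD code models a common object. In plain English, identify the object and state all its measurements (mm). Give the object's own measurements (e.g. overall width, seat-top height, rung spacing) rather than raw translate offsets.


A chair. The seat is a 462×461×26 mm slab with its top at z = 437 mm, on four 44×44 mm corner legs (flush with the seat edges, standing on z = 0). A flat backrest 25 mm thick, 426 mm tall, spans the full seat width and rises from the seat top along its +y edge, rear face flush with the rear of the seat.


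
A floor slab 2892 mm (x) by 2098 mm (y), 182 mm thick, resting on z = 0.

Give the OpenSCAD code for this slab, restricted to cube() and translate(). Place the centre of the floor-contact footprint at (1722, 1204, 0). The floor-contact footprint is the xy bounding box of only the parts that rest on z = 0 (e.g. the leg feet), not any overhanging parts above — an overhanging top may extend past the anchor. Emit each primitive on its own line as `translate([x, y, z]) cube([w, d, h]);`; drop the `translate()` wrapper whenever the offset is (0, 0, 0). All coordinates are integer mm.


translate([276, 155, 0]) cube([2892, 2098, 182]);


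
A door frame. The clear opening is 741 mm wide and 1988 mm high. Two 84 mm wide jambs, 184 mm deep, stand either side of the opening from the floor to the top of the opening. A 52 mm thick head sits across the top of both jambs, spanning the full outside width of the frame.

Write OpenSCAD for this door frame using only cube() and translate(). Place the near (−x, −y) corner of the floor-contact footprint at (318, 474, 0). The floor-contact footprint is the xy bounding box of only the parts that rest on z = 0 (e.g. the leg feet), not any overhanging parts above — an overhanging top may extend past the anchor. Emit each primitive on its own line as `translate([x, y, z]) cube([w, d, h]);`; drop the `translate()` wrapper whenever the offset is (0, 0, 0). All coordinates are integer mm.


translate([318, 474, 0]) cube([84, 184, 1988]);
translate([1143, 474, 0]) cube([84, 184, 1988]);
translate([318, 474, 1988]) cube([909, 184, 52]);


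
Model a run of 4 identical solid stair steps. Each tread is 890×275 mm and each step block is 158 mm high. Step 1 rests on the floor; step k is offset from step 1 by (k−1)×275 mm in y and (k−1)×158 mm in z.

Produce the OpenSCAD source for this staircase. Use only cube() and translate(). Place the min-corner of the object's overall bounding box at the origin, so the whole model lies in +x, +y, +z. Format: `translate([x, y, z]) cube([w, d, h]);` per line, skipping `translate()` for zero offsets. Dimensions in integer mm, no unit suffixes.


cube([890, 275, 158]);
translate([0, 275, 158]) cube([890, 275, 158]);
translate([0, 550, 316]) cube([890, 275, 158]);
translate([0, 825, 474]) cube([890, 275, 158]);


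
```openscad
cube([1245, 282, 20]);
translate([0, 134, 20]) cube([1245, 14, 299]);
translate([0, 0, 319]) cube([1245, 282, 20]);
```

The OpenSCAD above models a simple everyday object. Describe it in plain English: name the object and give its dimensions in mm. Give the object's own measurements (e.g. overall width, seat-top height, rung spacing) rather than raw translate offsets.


An I-beam lying along x, 1245 mm long. Overall section height 339 mm. Two flanges 282 mm wide (y) and 20 mm thick, one on the floor and one at the top; a web 14 mm thick runs between them, centred on the flange width.


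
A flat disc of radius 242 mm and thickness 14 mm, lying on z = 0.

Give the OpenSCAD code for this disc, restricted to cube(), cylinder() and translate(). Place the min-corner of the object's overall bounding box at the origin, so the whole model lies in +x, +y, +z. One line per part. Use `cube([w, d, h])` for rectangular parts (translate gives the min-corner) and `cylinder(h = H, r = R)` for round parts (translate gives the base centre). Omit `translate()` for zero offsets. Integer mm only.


translate([242, 242, 0]) cylinder(h = 14, r = 242);


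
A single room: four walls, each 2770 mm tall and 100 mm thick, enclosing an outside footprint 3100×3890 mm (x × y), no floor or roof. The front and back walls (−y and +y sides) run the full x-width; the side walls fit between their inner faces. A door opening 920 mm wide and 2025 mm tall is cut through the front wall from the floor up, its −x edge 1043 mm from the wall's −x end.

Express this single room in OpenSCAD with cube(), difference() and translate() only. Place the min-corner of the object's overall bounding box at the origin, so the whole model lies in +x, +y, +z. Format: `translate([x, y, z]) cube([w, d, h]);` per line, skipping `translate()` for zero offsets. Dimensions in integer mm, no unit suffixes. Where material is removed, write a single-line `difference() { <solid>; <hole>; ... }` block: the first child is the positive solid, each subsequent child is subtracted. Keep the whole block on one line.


difference() { cube([3100, 100, 2770]); translate([1043, 0, 0]) cube([920, 100, 2025]); }
translate([0, 3790, 0]) cube([3100, 100, 2770]);
translate([0, 100, 0]) cube([100, 3690, 2770]);
translate([3000, 100, 0]) cube([100, 3690, 2770]);


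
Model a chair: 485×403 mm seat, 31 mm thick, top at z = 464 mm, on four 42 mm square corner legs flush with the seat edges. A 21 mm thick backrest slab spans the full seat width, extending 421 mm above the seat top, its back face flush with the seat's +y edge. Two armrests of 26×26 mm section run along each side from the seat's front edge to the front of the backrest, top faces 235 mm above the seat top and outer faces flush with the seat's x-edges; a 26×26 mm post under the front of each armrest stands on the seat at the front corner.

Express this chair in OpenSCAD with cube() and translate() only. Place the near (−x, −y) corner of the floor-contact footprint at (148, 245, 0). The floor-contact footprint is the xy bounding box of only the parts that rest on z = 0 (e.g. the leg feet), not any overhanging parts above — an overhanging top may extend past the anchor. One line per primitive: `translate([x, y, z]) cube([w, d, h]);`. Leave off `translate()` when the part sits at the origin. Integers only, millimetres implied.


translate([148, 245, 433]) cube([485, 403, 31]);
translate([148, 245, 0]) cube([42, 42, 433]);
translate([591, 245, 0]) cube([42, 42, 433]);
translate([148, 606, 0]) cube([42, 42, 433]);
translate([591, 606, 0]) cube([42, 42, 433]);
translate([148, 627, 464]) cube([485, 21, 421]);
translate([148, 245, 673]) cube([26, 382, 26]);
translate([607, 245, 673]) cube([26, 382, 26]);
translate([148, 245, 464]) cube([26, 26, 209]);
translate([607, 245, 464]) cube([26, 26, 209]);


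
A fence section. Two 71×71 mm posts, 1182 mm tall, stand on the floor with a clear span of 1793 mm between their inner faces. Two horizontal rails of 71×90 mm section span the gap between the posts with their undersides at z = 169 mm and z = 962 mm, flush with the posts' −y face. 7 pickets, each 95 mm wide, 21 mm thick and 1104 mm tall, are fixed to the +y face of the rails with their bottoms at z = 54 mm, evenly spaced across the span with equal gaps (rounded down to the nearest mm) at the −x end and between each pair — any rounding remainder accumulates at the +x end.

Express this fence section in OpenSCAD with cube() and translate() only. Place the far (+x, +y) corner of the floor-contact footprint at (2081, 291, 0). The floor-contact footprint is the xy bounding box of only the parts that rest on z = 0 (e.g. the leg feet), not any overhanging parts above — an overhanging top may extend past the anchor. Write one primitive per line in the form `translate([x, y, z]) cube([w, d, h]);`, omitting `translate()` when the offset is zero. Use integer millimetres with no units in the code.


translate([146, 220, 0]) cube([71, 71, 1182]);
translate([2010, 220, 0]) cube([71, 71, 1182]);
translate([217, 220, 169]) cube([1793, 71, 90]);
translate([217, 220, 962]) cube([1793, 71, 90]);
translate([358, 291, 54]) cube([95, 21, 1104]);
translate([594, 291, 54]) cube([95, 21, 1104]);
translate([830, 291, 54]) cube([95, 21, 1104]);
translate([1066, 291, 54]) cube([95, 21, 1104]);
translate([1302, 291, 54]) cube([95, 21, 1104]);
translate([1538, 291, 54]) cube([95, 21, 1104]);
translate([1774, 291, 54]) cube([95, 21, 1104]);


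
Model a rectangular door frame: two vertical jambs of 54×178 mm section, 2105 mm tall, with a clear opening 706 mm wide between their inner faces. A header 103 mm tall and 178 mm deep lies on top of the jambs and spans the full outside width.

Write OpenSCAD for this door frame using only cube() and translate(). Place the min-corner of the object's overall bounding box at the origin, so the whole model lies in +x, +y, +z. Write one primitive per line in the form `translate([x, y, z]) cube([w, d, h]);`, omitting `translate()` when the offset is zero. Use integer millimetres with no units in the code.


cube([54, 178, 2105]);
translate([760, 0, 0]) cube([54, 178, 2105]);
translate([0, 0, 2105]) cube([814, 178, 103]);


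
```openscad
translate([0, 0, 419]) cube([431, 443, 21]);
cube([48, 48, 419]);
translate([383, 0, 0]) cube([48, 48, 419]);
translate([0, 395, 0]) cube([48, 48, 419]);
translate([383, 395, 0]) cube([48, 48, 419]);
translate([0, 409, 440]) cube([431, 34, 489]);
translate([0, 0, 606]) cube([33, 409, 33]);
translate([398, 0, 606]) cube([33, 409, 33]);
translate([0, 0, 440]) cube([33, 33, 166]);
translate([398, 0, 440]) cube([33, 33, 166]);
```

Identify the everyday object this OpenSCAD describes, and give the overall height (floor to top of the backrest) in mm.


A chair. The overall height is 929 mm.

A slab on four corner posts with a tall panel at the back — a chair. The seat slab sits at z = 419 with thickness 21, and the 489 mm backrest starts at the seat top, so the overall height is 419 + 21 + 489 = 929 mm.


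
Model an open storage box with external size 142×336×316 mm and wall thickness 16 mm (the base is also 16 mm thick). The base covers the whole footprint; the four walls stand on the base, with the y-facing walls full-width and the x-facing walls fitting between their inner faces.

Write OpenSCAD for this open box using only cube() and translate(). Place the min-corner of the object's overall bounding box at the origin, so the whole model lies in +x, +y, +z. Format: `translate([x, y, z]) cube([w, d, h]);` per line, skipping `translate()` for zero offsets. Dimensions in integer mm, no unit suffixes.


cube([142, 336, 16]);
translate([0, 0, 16]) cube([142, 16, 300]);
translate([0, 320, 16]) cube([142, 16, 300]);
translate([0, 16, 16]) cube([16, 304, 300]);
translate([126, 16, 16]) cube([16, 304, 300]);


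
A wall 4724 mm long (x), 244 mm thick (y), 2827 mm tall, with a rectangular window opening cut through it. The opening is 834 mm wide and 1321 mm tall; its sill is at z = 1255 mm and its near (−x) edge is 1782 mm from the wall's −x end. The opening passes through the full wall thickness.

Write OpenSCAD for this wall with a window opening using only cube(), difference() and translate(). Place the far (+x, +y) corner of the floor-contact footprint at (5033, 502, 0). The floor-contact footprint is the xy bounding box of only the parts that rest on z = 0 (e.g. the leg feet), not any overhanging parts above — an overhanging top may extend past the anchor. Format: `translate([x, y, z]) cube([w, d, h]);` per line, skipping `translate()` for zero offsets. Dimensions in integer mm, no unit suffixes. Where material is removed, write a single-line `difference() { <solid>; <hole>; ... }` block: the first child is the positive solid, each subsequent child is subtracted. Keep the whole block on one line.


difference() { translate([309, 258, 0]) cube([4724, 244, 2827]); translate([2091, 258, 1255]) cube([834, 244, 1321]); }


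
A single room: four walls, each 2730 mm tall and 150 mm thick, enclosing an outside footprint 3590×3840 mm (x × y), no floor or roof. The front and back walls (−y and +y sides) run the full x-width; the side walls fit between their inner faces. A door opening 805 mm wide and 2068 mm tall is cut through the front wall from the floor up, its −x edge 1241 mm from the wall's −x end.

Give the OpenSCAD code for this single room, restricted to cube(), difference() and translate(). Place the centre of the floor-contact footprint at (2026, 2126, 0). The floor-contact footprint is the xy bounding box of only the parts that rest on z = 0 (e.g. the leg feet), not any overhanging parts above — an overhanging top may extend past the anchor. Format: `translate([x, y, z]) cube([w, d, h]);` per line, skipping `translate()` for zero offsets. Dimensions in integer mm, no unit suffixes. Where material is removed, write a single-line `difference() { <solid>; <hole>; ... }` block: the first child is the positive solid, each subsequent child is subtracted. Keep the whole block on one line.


difference() { translate([231, 206, 0]) cube([3590, 150, 2730]); translate([1472, 206, 0]) cube([805, 150, 2068]); }
translate([231, 3896, 0]) cube([3590, 150, 2730]);
translate([231, 356, 0]) cube([150, 3540, 2730]);
translate([3671, 356, 0]) cube([150, 3540, 2730]);


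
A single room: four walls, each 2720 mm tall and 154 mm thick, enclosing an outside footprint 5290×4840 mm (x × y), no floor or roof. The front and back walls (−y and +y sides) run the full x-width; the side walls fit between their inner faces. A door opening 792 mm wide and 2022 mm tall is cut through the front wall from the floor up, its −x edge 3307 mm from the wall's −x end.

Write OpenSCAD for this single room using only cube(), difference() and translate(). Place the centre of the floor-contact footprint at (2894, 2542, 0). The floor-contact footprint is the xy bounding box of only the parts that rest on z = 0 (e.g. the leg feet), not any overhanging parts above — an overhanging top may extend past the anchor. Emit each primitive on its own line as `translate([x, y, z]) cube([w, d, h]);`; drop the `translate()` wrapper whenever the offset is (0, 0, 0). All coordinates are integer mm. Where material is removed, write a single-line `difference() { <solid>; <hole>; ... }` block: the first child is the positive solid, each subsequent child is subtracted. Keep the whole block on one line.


difference() { translate([249, 122, 0]) cube([5290, 154, 2720]); translate([3556, 122, 0]) cube([792, 154, 2022]); }
translate([249, 4808, 0]) cube([5290, 154, 2720]);
translate([249, 276, 0]) cube([154, 4532, 2720]);
translate([5385, 276, 0]) cube([154, 4532, 2720]);


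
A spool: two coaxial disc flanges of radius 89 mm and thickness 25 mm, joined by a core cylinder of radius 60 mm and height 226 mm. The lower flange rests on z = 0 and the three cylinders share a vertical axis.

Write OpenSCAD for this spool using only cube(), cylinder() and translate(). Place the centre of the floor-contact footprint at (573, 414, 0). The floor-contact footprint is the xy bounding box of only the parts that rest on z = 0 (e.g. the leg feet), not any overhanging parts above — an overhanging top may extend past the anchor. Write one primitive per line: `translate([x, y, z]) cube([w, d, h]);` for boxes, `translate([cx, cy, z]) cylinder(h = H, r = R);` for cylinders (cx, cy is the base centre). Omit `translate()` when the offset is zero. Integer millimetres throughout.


translate([573, 414, 0]) cylinder(h = 25, r = 89);
translate([573, 414, 25]) cylinder(h = 226, r = 60);
translate([573, 414, 251]) cylinder(h = 25, r = 89);


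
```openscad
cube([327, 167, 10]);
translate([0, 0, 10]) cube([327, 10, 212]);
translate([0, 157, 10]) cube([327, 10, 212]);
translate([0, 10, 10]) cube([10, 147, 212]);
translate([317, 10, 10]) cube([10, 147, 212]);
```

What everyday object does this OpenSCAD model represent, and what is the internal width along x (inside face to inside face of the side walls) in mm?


An open box. The internal width is 307 mm.

A 327×167 base slab with four walls standing on it — an open box. The base is 327 mm wide and the walls are 10 mm thick, so the internal width is 327 − 2 × 10 = 307 mm.


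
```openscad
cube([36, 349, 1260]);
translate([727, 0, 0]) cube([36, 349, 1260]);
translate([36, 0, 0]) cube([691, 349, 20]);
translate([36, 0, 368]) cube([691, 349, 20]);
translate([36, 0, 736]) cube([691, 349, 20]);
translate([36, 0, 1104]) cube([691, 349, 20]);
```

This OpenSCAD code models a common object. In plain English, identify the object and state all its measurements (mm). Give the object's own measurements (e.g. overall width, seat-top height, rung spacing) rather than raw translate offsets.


An open bookshelf. Two side panels, each 36 mm thick, 349 mm deep and 1260 mm tall, stand 763 mm apart (outside-to-outside). Between them sit 4 shelves, each 20 mm thick and 349 mm deep, spanning the full gap between the sides. The bottom shelf rests on the floor (its underside at z = 0) and the clear gap between one shelf's top and the next shelf's underside is 348 mm.


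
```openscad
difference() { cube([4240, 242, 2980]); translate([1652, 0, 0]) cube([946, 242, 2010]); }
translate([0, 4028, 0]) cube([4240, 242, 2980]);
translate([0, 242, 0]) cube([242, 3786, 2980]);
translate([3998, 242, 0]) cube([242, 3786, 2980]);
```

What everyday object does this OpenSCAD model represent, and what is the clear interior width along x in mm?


A single room. The interior width is 3756 mm.

Four walls enclosing a rectangle with a door in the front wall — a room. Outside width 4240 minus two 242 mm walls gives 3756 mm.


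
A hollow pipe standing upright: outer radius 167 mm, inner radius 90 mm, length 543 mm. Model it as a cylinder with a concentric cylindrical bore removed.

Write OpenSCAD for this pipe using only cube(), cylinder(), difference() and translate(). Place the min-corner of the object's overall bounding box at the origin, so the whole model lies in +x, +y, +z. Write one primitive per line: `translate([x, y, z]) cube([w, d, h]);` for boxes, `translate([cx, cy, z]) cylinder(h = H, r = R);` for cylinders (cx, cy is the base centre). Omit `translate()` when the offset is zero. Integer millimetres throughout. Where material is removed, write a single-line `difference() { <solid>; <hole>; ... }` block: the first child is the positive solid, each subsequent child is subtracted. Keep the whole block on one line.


difference() { translate([167, 167, 0]) cylinder(h = 543, r = 167); translate([167, 167, 0]) cylinder(h = 543, r = 90); }
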